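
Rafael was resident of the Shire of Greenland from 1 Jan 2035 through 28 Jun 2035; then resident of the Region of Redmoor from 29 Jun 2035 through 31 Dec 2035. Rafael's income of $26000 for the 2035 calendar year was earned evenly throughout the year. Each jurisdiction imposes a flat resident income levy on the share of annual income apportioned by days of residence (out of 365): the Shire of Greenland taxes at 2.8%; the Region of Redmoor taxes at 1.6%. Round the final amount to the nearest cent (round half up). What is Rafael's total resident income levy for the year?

The Shire of Greenland, 1 Jan – 28 Jun 2035: 179 days → $26000 × 2.8% × 179/365 = $357.0192
The Region of Redmoor, 29 Jun – 31 Dec 2035: 186 days → $26000 × 1.6% × 186/365 = $211.9890
Total = $569.0082

$569.01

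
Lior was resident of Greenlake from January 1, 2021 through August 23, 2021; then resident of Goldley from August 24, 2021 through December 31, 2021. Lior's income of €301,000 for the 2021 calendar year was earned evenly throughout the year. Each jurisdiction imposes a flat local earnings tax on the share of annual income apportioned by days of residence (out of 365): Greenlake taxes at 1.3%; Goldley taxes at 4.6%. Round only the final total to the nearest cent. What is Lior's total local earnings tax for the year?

€7,450.78

Greenlake, January 1 – August 23, 2021: 235 days → €301,000 × 1.3% × 235/365 = €2,519.3288
Goldley, August 24 – December 31, 2021: 130 days → €301,000 × 4.6% × 130/365 = €4,931.4521
Total = €7,450.7808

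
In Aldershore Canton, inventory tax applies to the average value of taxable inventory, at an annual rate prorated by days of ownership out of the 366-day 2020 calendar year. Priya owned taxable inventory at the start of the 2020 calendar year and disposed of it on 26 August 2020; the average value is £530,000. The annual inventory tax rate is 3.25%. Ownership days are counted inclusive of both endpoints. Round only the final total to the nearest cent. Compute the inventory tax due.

£11,248.02

Days held (1 January – 26 August 2020): 239 out of 366
Tax = £530,000 × 3.25% × 239/366 = £11,248.0191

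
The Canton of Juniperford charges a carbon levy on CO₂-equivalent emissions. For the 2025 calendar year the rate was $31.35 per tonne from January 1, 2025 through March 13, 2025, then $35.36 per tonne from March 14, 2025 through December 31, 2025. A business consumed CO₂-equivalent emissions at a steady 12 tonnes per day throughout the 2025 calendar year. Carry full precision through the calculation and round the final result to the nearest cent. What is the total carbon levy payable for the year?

$151412.16

January 1 – March 13, 2025: 72 days × 12 tonnes/day = 864 tonnes at $31.35/tonne → $27086.40
March 14 – December 31, 2025: 293 days × 12 tonnes/day = 3,516 tonnes at $35.36/tonne → $124325.76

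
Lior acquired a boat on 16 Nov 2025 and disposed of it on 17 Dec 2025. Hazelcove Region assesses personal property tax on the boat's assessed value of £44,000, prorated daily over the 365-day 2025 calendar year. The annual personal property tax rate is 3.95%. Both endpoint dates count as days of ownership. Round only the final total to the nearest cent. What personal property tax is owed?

Days held (16 Nov – 17 Dec 2025): 32 out of 365
Tax = £44,000 × 3.95% × 32/365 = £152.3726

£152.37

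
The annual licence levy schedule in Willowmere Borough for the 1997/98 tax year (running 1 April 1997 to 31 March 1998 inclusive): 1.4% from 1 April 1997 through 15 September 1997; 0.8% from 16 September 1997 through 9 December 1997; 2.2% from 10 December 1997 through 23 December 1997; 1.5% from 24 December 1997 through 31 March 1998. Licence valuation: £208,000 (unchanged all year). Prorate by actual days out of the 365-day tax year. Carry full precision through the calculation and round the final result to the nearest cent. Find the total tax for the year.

1 April – 15 September 1997: 168 days at 1.4% → £208,000 × 1.4% × 168/365 = £1,340.3178
16 September – 9 December 1997: 85 days at 0.8% → £208,000 × 0.8% × 85/365 = £387.5068
10 December – 23 December 1997: 14 days at 2.2% → £208,000 × 2.2% × 14/365 = £175.5178
24 December 1997 – 31 March 1998: 98 days at 1.5% → £208,000 × 1.5% × 98/365 = £837.6986
Total = £2,741.0411

£2,741.04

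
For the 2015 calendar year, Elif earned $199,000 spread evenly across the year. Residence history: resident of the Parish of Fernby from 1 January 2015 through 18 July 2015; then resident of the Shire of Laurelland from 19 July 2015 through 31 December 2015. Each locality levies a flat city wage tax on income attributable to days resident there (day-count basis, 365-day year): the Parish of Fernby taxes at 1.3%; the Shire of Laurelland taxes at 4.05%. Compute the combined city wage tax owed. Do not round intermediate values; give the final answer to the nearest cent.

The Parish of Fernby, 1 January – 18 July 2015: 199 days → $199,000 × 1.3% × 199/365 = $1,410.4466
The Shire of Laurelland, 19 July – 31 December 2015: 166 days → $199,000 × 4.05% × 166/365 = $3,665.4164
Total = $5,075.8630

$5,075.86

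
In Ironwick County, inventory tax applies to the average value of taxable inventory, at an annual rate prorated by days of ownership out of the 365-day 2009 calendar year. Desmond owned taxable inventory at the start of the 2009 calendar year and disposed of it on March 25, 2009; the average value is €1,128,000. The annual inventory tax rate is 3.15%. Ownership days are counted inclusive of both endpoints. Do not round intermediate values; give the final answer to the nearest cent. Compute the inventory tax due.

Days held (January 1 – March 25, 2009): 84 out of 365
Tax = €1,128,000 × 3.15% × 84/365 = €8,177.2274

€8,177.23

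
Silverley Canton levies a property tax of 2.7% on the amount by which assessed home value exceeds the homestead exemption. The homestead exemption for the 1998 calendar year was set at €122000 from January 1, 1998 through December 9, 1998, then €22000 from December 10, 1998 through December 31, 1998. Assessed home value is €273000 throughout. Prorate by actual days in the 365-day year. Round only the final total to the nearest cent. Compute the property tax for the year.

January 1 – December 9, 1998: 343 days, exemption €122000 → (€273000 − €122000) × 2.7% × 343/365 = €3831.2630
December 10 – December 31, 1998: 22 days, exemption €22000 → (€273000 − €22000) × 2.7% × 22/365 = €408.4767
Total = €4239.7397

€4239.74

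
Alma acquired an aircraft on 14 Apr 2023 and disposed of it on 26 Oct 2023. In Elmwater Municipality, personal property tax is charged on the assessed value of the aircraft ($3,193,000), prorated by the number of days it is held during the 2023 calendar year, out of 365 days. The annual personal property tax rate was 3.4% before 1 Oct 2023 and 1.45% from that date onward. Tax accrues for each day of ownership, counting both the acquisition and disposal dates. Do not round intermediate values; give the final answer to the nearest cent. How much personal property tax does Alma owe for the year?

$53,861.10

14 Apr – 30 Sep 2023: 170 days at 3.4% → $3,193,000 × 3.4% × 170/365 = $50,563.1233
1 Oct – 26 Oct 2023: 26 days at 1.45% → $3,193,000 × 1.45% × 26/365 = $3,297.9753
Total = $53,861.0986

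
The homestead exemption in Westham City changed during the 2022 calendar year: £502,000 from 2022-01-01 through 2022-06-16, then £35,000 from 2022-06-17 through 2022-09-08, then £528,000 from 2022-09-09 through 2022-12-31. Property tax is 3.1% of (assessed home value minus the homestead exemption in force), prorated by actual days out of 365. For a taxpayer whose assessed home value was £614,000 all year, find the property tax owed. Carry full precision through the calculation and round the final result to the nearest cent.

£6,551.96

2022-01-01 to 2022-06-16: 167 days, exemption £502,000 → (£614,000 − £502,000) × 3.1% × 167/365 = £1,588.5589
2022-06-17 to 2022-09-08: 84 days, exemption £35,000 → (£614,000 − £35,000) × 3.1% × 84/365 = £4,130.7288
2022-09-09 to 2022-12-31: 114 days, exemption £528,000 → (£614,000 − £528,000) × 3.1% × 114/365 = £832.6685
Total = £6,551.9562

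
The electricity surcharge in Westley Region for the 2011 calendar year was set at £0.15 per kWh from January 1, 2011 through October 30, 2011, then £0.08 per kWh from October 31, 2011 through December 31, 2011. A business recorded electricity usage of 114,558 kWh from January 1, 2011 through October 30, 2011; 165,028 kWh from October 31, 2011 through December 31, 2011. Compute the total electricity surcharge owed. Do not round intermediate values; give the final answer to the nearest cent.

£30,385.94

January 1 – October 30, 2011: 114,558 kWh at £0.15/kWh → £17,183.70
October 31 – December 31, 2011: 165,028 kWh at £0.08/kWh → £13,202.24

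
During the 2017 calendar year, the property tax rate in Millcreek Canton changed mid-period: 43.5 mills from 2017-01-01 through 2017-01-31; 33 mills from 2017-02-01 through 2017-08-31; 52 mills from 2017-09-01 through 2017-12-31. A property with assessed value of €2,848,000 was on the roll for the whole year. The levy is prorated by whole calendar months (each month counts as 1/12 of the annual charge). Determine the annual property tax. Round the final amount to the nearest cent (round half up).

2017-01-01 to 2017-01-31: 1 month at 43.5 mills → €2,848,000 × 4.35% × 1/12 = €10,324.0000
2017-02-01 to 2017-08-31: 7 months at 33 mills → €2,848,000 × 3.3% × 7/12 = €54,824.0000
2017-09-01 to 2017-12-31: 4 months at 52 mills → €2,848,000 × 5.2% × 4/12 = €49,365.3333
Total = €114,513.3333

€114,513.33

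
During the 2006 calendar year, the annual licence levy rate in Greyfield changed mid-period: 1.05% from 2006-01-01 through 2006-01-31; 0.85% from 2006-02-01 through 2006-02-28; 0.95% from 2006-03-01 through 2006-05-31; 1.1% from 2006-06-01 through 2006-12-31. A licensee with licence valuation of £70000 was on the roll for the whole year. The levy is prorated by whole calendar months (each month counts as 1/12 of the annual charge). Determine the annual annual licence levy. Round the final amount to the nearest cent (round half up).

£726.25

2006-01-01 to 2006-01-31: 1 month at 1.05% → £70000 × 1.05% × 1/12 = £61.2500
2006-02-01 to 2006-02-28: 1 month at 0.85% → £70000 × 0.85% × 1/12 = £49.5833
2006-03-01 to 2006-05-31: 3 months at 0.95% → £70000 × 0.95% × 3/12 = £166.2500
2006-06-01 to 2006-12-31: 7 months at 1.1% → £70000 × 1.1% × 7/12 = £449.1667
Total = £726.2500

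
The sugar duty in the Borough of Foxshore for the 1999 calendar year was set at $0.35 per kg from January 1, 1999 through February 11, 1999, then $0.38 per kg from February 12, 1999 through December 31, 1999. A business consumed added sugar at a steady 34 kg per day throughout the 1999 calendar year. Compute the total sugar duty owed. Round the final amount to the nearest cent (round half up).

$4,672.96

January 1 – February 11, 1999: 42 days × 34 kg/day = 1,428 kg at $0.35/kg → $499.80
February 12 – December 31, 1999: 323 days × 34 kg/day = 10,982 kg at $0.38/kg → $4,173.16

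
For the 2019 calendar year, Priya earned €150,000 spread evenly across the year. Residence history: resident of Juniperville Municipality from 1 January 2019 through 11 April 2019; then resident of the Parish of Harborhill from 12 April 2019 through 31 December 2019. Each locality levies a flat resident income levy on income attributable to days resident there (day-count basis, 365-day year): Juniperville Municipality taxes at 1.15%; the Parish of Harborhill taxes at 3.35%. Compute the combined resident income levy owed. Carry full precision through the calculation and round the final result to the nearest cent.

€4,111.85

Juniperville Municipality, 1 January – 11 April 2019: 101 days → €150,000 × 1.15% × 101/365 = €477.3288
The Parish of Harborhill, 12 April – 31 December 2019: 264 days → €150,000 × 3.35% × 264/365 = €3,634.5205
Total = €4,111.8493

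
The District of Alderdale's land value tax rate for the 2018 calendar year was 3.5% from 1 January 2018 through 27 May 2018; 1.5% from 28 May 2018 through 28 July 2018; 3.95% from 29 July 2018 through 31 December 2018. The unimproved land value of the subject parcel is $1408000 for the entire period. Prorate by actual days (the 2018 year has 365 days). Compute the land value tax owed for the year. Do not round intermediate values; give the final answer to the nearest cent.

$47204.65

1 January – 27 May 2018: 147 days at 3.5% → $1408000 × 3.5% × 147/365 = $19847.0137
28 May – 28 July 2018: 62 days at 1.5% → $1408000 × 1.5% × 62/365 = $3587.5068
29 July – 31 December 2018: 156 days at 3.95% → $1408000 × 3.95% × 156/365 = $23770.1260
Total = $47204.6466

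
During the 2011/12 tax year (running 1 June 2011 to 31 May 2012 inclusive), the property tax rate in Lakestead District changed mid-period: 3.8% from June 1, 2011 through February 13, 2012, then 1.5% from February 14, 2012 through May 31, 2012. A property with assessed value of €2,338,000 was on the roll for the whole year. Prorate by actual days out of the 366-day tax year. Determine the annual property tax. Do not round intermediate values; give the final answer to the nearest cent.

€72,976.26

June 1, 2011 – February 13, 2012: 258 days at 3.8% → €2,338,000 × 3.8% × 258/366 = €62,627.7377
February 14 – May 31, 2012: 108 days at 1.5% → €2,338,000 × 1.5% × 108/366 = €10,348.5246
Total = €72,976.2623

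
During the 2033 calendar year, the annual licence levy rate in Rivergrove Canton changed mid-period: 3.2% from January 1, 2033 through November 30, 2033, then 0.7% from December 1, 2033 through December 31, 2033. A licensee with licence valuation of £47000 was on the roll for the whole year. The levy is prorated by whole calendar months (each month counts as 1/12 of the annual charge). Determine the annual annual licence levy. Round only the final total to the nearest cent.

January 1 – November 30, 2033: 11 months at 3.2% → £47000 × 3.2% × 11/12 = £1378.6667
December 1 – December 31, 2033: 1 month at 0.7% → £47000 × 0.7% × 1/12 = £27.4167
Total = £1406.0833

£1406.08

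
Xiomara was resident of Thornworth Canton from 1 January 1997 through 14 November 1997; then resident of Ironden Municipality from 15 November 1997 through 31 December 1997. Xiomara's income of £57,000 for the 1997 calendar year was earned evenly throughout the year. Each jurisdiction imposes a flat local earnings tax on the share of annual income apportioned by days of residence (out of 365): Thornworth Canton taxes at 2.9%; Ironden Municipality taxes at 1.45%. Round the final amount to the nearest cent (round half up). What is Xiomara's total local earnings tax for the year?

£1,546.57

Thornworth Canton, 1 January – 14 November 1997: 318 days → £57,000 × 2.9% × 318/365 = £1,440.1479
Ironden Municipality, 15 November – 31 December 1997: 47 days → £57,000 × 1.45% × 47/365 = £106.4260
Total = £1,546.5740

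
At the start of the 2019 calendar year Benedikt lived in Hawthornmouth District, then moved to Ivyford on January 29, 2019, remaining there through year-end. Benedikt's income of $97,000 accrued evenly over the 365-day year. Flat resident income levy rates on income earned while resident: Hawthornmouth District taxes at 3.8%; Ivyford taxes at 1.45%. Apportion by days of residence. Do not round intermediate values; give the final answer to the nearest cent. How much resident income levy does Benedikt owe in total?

Hawthornmouth District, January 1 – January 28, 2019: 28 days → $97,000 × 3.8% × 28/365 = $282.7616
Ivyford, January 29 – December 31, 2019: 337 days → $97,000 × 1.45% × 337/365 = $1,298.6041
Total = $1,581.3658

$1,581.37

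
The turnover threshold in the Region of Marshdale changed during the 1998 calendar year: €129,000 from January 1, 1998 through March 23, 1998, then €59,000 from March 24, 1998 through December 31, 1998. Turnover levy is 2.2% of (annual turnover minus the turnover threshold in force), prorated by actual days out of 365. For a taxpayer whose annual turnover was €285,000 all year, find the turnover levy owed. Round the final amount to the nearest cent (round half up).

January 1 – March 23, 1998: 82 days, exemption €129,000 → (€285,000 − €129,000) × 2.2% × 82/365 = €771.0247
March 24 – December 31, 1998: 283 days, exemption €59,000 → (€285,000 − €59,000) × 2.2% × 283/365 = €3,855.0027
Total = €4,626.0274

€4,626.03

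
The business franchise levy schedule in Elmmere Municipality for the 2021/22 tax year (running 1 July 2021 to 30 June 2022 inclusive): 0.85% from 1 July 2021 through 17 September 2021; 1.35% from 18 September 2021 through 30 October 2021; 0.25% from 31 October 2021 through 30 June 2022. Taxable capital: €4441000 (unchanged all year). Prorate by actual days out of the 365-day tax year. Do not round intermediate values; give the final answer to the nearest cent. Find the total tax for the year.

€22624.77

1 July – 17 September 2021: 79 days at 0.85% → €4441000 × 0.85% × 79/365 = €8170.2233
18 September – 30 October 2021: 43 days at 1.35% → €4441000 × 1.35% × 43/365 = €7063.0151
31 October 2021 – 30 June 2022: 243 days at 0.25% → €4441000 × 0.25% × 243/365 = €7391.5274
Total = €22624.7658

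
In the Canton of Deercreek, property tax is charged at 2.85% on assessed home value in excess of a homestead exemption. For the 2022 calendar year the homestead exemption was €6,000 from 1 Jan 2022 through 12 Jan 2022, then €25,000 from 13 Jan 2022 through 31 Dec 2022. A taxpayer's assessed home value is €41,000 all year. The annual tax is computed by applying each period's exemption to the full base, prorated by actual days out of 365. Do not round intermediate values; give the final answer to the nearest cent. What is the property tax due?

1 Jan – 12 Jan 2022: 12 days, exemption €6,000 → (€41,000 − €6,000) × 2.85% × 12/365 = €32.7945
13 Jan – 31 Dec 2022: 353 days, exemption €25,000 → (€41,000 − €25,000) × 2.85% × 353/365 = €441.0082
Total = €473.8027

€473.80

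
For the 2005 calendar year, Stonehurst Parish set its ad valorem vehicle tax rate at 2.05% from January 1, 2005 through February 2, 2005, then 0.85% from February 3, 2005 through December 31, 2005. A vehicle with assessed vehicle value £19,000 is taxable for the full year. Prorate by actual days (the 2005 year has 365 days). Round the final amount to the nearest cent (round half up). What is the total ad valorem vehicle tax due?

January 1 – February 2, 2005: 33 days at 2.05% → £19,000 × 2.05% × 33/365 = £35.2151
February 3 – December 31, 2005: 332 days at 0.85% → £19,000 × 0.85% × 332/365 = £146.8986
Total = £182.1137

£182.11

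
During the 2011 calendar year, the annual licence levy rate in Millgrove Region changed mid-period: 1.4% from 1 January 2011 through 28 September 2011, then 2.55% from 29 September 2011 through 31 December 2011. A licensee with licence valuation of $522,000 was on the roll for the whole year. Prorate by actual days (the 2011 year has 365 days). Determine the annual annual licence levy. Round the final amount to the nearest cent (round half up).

$8,853.98

1 January – 28 September 2011: 271 days at 1.4% → $522,000 × 1.4% × 271/365 = $5,425.9397
29 September – 31 December 2011: 94 days at 2.55% → $522,000 × 2.55% × 94/365 = $3,428.0384
Total = $8,853.9781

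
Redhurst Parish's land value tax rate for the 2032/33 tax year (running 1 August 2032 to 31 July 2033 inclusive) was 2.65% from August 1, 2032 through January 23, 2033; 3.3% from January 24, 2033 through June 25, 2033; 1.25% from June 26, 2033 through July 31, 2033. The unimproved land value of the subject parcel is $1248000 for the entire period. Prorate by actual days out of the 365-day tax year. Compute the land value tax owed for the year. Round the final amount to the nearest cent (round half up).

August 1, 2032 – January 23, 2033: 176 days at 2.65% → $1248000 × 2.65% × 176/365 = $15947.0466
January 24 – June 25, 2033: 153 days at 3.3% → $1248000 × 3.3% × 153/365 = $17263.4301
June 26 – July 31, 2033: 36 days at 1.25% → $1248000 × 1.25% × 36/365 = $1538.6301
Total = $34749.1068

$34749.11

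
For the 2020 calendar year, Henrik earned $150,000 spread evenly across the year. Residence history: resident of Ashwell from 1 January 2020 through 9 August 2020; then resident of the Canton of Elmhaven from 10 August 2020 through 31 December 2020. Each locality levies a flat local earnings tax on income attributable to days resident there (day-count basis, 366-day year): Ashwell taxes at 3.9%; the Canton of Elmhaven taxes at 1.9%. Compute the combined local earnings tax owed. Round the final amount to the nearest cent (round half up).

Ashwell, 1 January – 9 August 2020: 222 days → $150,000 × 3.9% × 222/366 = $3,548.3607
The Canton of Elmhaven, 10 August – 31 December 2020: 144 days → $150,000 × 1.9% × 144/366 = $1,121.3115
Total = $4,669.6721

$4,669.67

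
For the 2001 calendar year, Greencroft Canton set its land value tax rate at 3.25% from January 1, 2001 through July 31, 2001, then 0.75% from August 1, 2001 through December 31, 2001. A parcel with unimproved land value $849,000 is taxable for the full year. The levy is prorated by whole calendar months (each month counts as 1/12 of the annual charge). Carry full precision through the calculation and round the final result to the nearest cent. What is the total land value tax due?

$18,748.75

January 1 – July 31, 2001: 7 months at 3.25% → $849,000 × 3.25% × 7/12 = $16,095.6250
August 1 – December 31, 2001: 5 months at 0.75% → $849,000 × 0.75% × 5/12 = $2,653.1250
Total = $18,748.7500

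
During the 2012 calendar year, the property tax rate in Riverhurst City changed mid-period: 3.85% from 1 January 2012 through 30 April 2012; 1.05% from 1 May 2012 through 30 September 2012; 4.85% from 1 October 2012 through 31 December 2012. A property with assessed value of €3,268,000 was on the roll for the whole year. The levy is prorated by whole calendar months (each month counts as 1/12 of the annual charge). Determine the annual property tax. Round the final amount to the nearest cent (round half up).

1 January – 30 April 2012: 4 months at 3.85% → €3,268,000 × 3.85% × 4/12 = €41,939.3333
1 May – 30 September 2012: 5 months at 1.05% → €3,268,000 × 1.05% × 5/12 = €14,297.5000
1 October – 31 December 2012: 3 months at 4.85% → €3,268,000 × 4.85% × 3/12 = €39,624.5000
Total = €95,861.3333

€95,861.33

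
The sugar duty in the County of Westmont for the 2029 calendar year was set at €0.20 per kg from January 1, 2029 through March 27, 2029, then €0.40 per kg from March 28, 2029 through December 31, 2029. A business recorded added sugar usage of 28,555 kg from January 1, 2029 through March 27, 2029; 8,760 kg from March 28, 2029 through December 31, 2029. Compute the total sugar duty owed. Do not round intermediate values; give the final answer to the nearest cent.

€9,215.00

January 1 – March 27, 2029: 28,555 kg at €0.20/kg → €5,711.00
March 28 – December 31, 2029: 8,760 kg at €0.40/kg → €3,504.00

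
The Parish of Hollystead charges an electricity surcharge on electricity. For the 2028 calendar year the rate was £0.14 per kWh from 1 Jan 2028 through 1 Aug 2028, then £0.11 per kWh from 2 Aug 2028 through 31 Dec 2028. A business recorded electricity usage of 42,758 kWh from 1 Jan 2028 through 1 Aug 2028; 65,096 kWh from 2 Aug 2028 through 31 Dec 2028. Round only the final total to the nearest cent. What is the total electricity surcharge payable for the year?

1 Jan – 1 Aug 2028: 42,758 kWh at £0.14/kWh → £5,986.12
2 Aug – 31 Dec 2028: 65,096 kWh at £0.11/kWh → £7,160.56

£13,146.68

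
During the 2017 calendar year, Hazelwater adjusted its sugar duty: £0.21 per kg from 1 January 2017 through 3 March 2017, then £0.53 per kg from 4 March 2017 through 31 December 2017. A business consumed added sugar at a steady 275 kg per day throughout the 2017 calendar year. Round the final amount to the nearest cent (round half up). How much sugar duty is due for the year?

£47,742.75

1 January – 3 March 2017: 62 days × 275 kg/day = 17,050 kg at £0.21/kg → £3,580.50
4 March – 31 December 2017: 303 days × 275 kg/day = 83,325 kg at £0.53/kg → £44,162.25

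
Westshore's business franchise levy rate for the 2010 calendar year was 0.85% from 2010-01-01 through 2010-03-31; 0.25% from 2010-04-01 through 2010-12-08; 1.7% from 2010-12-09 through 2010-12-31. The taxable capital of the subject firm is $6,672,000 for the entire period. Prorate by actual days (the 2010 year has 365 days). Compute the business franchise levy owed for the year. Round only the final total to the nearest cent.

2010-01-01 to 2010-03-31: 90 days at 0.85% → $6,672,000 × 0.85% × 90/365 = $13,983.7808
2010-04-01 to 2010-12-08: 252 days at 0.25% → $6,672,000 × 0.25% × 252/365 = $11,516.0548
2010-12-09 to 2010-12-31: 23 days at 1.7% → $6,672,000 × 1.7% × 23/365 = $7,147.2658
Total = $32,647.1014

$32,647.10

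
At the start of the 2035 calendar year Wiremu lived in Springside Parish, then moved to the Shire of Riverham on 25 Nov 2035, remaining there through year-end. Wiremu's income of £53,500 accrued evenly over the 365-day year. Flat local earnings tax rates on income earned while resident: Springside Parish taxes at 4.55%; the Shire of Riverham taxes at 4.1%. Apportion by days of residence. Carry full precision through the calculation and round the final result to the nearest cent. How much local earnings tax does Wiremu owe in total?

£2,409.85

Springside Parish, 1 Jan – 24 Nov 2035: 328 days → £53,500 × 4.55% × 328/365 = £2,187.4904
The Shire of Riverham, 25 Nov – 31 Dec 2035: 37 days → £53,500 × 4.1% × 37/365 = £222.3548
Total = £2,409.8452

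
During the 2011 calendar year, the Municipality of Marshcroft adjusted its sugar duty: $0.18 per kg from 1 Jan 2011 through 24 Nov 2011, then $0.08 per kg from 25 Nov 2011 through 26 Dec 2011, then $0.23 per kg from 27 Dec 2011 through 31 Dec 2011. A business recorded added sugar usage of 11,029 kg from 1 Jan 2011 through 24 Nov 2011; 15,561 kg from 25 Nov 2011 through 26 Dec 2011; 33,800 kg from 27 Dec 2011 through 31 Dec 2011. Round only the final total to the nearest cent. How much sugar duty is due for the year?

1 Jan – 24 Nov 2011: 11,029 kg at $0.18/kg → $1,985.22
25 Nov – 26 Dec 2011: 15,561 kg at $0.08/kg → $1,244.88
27 Dec – 31 Dec 2011: 33,800 kg at $0.23/kg → $7,774.00

$11,004.10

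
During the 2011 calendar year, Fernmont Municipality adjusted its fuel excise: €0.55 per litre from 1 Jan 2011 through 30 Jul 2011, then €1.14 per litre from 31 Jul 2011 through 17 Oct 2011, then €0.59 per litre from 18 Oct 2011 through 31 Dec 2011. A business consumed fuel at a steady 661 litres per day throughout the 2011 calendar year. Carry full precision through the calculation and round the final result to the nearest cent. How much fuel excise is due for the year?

€165487.96

1 Jan – 30 Jul 2011: 211 days × 661 litres/day = 139,471 litres at €0.55/litre → €76709.05
31 Jul – 17 Oct 2011: 79 days × 661 litres/day = 52,219 litres at €1.14/litre → €59529.66
18 Oct – 31 Dec 2011: 75 days × 661 litres/day = 49,575 litres at €0.59/litre → €29249.25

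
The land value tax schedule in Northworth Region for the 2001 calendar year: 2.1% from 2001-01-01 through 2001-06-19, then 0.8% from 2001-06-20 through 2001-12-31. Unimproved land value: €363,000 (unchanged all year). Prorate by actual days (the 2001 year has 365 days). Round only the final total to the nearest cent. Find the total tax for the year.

€5,101.89

2001-01-01 to 2001-06-19: 170 days at 2.1% → €363,000 × 2.1% × 170/365 = €3,550.4384
2001-06-20 to 2001-12-31: 195 days at 0.8% → €363,000 × 0.8% × 195/365 = €1,551.4521
Total = €5,101.8904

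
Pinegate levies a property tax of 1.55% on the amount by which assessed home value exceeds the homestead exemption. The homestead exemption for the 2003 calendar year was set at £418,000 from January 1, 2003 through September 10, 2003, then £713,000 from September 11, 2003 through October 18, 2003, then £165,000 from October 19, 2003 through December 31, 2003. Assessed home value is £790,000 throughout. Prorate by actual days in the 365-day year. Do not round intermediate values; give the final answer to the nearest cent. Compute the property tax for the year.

£6,085.00

January 1 – September 10, 2003: 253 days, exemption £418,000 → (£790,000 − £418,000) × 1.55% × 253/365 = £3,996.7068
September 11 – October 18, 2003: 38 days, exemption £713,000 → (£790,000 − £713,000) × 1.55% × 38/365 = £124.2548
October 19 – December 31, 2003: 74 days, exemption £165,000 → (£790,000 − £165,000) × 1.55% × 74/365 = £1,964.0411
Total = £6,085.0027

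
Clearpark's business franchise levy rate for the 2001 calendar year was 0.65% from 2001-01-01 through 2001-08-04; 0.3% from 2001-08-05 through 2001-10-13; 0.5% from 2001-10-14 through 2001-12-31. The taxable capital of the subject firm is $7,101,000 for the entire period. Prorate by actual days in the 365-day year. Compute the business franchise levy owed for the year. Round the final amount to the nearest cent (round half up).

$39,084.68

2001-01-01 to 2001-08-04: 216 days at 0.65% → $7,101,000 × 0.65% × 216/365 = $27,314.5315
2001-08-05 to 2001-10-13: 70 days at 0.3% → $7,101,000 × 0.3% × 70/365 = $4,085.5068
2001-10-14 to 2001-12-31: 79 days at 0.5% → $7,101,000 × 0.5% × 79/365 = $7,684.6438
Total = $39,084.6822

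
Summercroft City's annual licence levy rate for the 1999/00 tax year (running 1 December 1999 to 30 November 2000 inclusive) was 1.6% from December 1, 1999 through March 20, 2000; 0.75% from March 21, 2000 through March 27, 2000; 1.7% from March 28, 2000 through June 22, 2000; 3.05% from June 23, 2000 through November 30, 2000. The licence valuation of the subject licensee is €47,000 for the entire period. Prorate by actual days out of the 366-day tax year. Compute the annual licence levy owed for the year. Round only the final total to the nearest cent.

December 1, 1999 – March 20, 2000: 111 days at 1.6% → €47,000 × 1.6% × 111/366 = €228.0656
March 21 – March 27, 2000: 7 days at 0.75% → €47,000 × 0.75% × 7/366 = €6.7418
March 28 – June 22, 2000: 87 days at 1.7% → €47,000 × 1.7% × 87/366 = €189.9262
June 23 – November 30, 2000: 161 days at 3.05% → €47,000 × 3.05% × 161/366 = €630.5833
Total = €1,055.3169

€1,055.32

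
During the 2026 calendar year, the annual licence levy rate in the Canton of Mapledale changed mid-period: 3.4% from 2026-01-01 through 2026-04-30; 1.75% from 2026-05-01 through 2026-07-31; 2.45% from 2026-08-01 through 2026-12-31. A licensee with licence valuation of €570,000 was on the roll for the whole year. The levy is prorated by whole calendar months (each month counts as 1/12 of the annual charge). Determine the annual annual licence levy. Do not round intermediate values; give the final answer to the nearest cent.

€14,772.50

2026-01-01 to 2026-04-30: 4 months at 3.4% → €570,000 × 3.4% × 4/12 = €6,460.0000
2026-05-01 to 2026-07-31: 3 months at 1.75% → €570,000 × 1.75% × 3/12 = €2,493.7500
2026-08-01 to 2026-12-31: 5 months at 2.45% → €570,000 × 2.45% × 5/12 = €5,818.7500
Total = €14,772.5000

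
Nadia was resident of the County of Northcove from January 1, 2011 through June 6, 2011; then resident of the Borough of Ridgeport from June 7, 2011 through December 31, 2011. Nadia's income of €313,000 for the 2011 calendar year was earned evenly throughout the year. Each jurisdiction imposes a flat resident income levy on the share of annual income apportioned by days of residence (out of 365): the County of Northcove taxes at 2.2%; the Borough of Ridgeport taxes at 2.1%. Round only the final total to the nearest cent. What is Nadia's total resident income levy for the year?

€6,707.63

The County of Northcove, January 1 – June 6, 2011: 157 days → €313,000 × 2.2% × 157/365 = €2,961.9233
The Borough of Ridgeport, June 7 – December 31, 2011: 208 days → €313,000 × 2.1% × 208/365 = €3,745.7096
Total = €6,707.6329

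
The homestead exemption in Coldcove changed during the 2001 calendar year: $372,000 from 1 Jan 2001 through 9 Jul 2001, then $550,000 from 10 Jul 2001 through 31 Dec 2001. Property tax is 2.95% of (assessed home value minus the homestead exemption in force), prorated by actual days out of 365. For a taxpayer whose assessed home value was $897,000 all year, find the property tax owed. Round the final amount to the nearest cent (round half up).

1 Jan – 9 Jul 2001: 190 days, exemption $372,000 → ($897,000 − $372,000) × 2.95% × 190/365 = $8,061.9863
10 Jul – 31 Dec 2001: 175 days, exemption $550,000 → ($897,000 − $550,000) × 2.95% × 175/365 = $4,907.9110
Total = $12,969.8973

$12,969.90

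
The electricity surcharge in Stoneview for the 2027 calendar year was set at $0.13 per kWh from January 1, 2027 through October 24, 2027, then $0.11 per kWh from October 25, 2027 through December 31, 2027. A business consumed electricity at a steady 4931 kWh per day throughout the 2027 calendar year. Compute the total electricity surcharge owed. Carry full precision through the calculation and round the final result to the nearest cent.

January 1 – October 24, 2027: 297 days × 4931 kWh/day = 1,464,507 kWh at $0.13/kWh → $190,385.91
October 25 – December 31, 2027: 68 days × 4931 kWh/day = 335,308 kWh at $0.11/kWh → $36,883.88

$227,269.79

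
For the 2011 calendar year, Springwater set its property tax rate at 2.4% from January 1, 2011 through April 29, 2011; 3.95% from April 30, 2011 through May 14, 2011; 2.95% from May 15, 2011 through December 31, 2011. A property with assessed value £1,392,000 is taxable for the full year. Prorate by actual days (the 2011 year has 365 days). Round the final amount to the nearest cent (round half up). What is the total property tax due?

January 1 – April 29, 2011: 119 days at 2.4% → £1,392,000 × 2.4% × 119/365 = £10,891.9233
April 30 – May 14, 2011: 15 days at 3.95% → £1,392,000 × 3.95% × 15/365 = £2,259.6164
May 15 – December 31, 2011: 231 days at 2.95% → £1,392,000 × 2.95% × 231/365 = £25,988.4493
Total = £39,139.9890

£39,139.99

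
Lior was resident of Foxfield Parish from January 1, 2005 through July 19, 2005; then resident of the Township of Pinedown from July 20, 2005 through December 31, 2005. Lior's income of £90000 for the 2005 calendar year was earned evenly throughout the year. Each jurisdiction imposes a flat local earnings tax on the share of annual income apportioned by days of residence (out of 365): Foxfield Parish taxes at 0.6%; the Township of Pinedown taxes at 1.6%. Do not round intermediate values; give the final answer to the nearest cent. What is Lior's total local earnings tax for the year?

£946.85

Foxfield Parish, January 1 – July 19, 2005: 200 days → £90000 × 0.6% × 200/365 = £295.8904
The Township of Pinedown, July 20 – December 31, 2005: 165 days → £90000 × 1.6% × 165/365 = £650.9589
Total = £946.8493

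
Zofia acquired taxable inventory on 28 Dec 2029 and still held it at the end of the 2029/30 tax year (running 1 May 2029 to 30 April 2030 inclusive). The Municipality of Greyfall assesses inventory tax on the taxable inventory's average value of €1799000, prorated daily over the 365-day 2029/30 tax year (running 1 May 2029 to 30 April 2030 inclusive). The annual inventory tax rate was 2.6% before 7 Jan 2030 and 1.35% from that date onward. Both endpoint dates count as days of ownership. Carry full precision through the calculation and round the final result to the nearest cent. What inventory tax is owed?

€8866.85

28 Dec 2029 – 6 Jan 2030: 10 days at 2.6% → €1799000 × 2.6% × 10/365 = €1281.4795
7 Jan – 30 Apr 2030: 114 days at 1.35% → €1799000 × 1.35% × 114/365 = €7585.3726
Total = €8866.8521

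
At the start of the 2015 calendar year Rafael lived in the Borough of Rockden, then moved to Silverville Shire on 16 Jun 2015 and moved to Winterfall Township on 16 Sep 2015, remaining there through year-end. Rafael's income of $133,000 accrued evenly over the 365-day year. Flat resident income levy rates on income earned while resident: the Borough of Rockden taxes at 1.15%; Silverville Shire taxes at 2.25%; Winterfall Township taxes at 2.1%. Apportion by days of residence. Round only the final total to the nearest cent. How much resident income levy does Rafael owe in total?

$2,268.65

The Borough of Rockden, 1 Jan – 15 Jun 2015: 166 days → $133,000 × 1.15% × 166/365 = $695.6082
Silverville Shire, 16 Jun – 15 Sep 2015: 92 days → $133,000 × 2.25% × 92/365 = $754.2740
Winterfall Township, 16 Sep – 31 Dec 2015: 107 days → $133,000 × 2.1% × 107/365 = $818.7699
Total = $2,268.6521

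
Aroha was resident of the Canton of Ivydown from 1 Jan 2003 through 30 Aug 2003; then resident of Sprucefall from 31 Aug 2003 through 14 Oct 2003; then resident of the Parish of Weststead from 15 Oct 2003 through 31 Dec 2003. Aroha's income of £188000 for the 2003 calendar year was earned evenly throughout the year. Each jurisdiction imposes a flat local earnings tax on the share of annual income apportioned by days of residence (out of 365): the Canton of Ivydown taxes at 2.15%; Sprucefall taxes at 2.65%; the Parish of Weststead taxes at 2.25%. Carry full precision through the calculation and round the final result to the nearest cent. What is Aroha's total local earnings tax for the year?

£4198.07

The Canton of Ivydown, 1 Jan – 30 Aug 2003: 242 days → £188000 × 2.15% × 242/365 = £2679.9014
Sprucefall, 31 Aug – 14 Oct 2003: 45 days → £188000 × 2.65% × 45/365 = £614.2192
The Parish of Weststead, 15 Oct – 31 Dec 2003: 78 days → £188000 × 2.25% × 78/365 = £903.9452
Total = £4198.0658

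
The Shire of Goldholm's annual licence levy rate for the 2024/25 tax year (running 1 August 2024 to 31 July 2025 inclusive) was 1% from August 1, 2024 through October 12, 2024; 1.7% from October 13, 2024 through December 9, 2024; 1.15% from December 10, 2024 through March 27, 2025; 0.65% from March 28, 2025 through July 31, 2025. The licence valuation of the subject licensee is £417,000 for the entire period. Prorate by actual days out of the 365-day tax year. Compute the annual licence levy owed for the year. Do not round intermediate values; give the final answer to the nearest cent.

August 1 – October 12, 2024: 73 days at 1% → £417,000 × 1% × 73/365 = £834.0000
October 13 – December 9, 2024: 58 days at 1.7% → £417,000 × 1.7% × 58/365 = £1,126.4712
December 10, 2024 – March 27, 2025: 108 days at 1.15% → £417,000 × 1.15% × 108/365 = £1,418.9425
March 28 – July 31, 2025: 126 days at 0.65% → £417,000 × 0.65% × 126/365 = £935.6795
Total = £4,315.0932

£4,315.09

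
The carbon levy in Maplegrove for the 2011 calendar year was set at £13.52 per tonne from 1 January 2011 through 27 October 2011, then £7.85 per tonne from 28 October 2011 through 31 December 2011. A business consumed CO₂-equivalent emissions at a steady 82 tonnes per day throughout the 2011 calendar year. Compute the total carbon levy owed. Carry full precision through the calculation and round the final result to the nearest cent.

1 January – 27 October 2011: 300 days × 82 tonnes/day = 24,600 tonnes at £13.52/tonne → £332592.00
28 October – 31 December 2011: 65 days × 82 tonnes/day = 5,330 tonnes at £7.85/tonne → £41840.50

£374432.50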